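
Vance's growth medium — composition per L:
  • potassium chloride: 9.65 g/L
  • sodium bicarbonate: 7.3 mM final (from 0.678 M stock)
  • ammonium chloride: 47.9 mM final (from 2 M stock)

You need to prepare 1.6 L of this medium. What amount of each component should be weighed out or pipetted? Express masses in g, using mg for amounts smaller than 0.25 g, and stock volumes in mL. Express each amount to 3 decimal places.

potassium chloride 15.440 g; sodium bicarbonate 17.227 mL; ammonium chloride 38.320 mL

Scale factor relative to 1 L: 1.6.
potassium chloride: 9.65 g/L × 1.6 L = 15.440 g
sodium bicarbonate: C1V1 = C2V2 → 7.3 mM × 1600 mL ÷ 678 mM = 17.227 mL
ammonium chloride: dilute stock: 47.9 mM × 1600 mL ÷ 2000 mM = 38.320 mL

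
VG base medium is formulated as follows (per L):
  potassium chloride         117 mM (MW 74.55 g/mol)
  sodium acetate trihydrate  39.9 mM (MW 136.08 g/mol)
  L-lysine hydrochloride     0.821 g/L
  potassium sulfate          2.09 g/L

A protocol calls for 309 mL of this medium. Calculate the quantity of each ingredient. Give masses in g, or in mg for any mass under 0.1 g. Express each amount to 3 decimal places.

Working volume: 309 mL = 0.309 L.
potassium chloride: 117 mmol/L × 74.55 g/mol × 0.309 L ÷ 1000 = 2.695 g
sodium acetate trihydrate: 39.9 mmol/L × 136.08 g/mol × 0.309 L ÷ 1000 = 1.678 g
L-lysine hydrochloride: 0.821 g/L × 0.309 L = 0.254 g
potassium sulfate: 2.09 g/L × 0.309 L = 0.646 g

potassium chloride 2.695 g; sodium acetate trihydrate 1.678 g; L-lysine hydrochloride 0.254 g; potassium sulfate 0.646 g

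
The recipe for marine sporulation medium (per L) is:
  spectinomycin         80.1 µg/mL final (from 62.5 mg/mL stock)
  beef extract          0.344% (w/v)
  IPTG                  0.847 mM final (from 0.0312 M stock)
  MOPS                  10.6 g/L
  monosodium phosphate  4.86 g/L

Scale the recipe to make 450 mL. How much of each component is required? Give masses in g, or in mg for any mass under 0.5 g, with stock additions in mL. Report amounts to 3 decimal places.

Scale factor relative to 1 L: 0.45.
spectinomycin: C1V1 = C2V2 → 80.1 µg/mL × 450 mL ÷ 62500 µg/mL = 0.577 mL
beef extract: 0.344% w/v = 3.44 g/L → 3.44 × 0.45 L = 1.548 g
IPTG: C1V1 = C2V2 → 0.847 mM × 450 mL ÷ 31.2 mM = 12.216 mL
MOPS: 10.6 g/L × 0.45 L = 4.770 g
monosodium phosphate: 4.86 g/L × 0.45 L = 2.187 g

spectinomycin 0.577 mL; beef extract 1.548 g; IPTG 12.216 mL; MOPS 4.770 g; monosodium phosphate 2.187 g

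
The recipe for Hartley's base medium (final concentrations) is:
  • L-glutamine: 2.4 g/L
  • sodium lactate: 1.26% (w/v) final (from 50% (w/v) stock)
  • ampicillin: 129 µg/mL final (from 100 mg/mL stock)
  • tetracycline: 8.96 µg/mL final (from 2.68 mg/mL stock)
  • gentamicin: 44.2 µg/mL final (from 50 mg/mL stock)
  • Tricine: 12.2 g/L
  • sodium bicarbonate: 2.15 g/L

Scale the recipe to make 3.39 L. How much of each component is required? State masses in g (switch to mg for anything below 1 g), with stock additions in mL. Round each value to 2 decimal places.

L-glutamine 8.14 g; sodium lactate 85.43 mL; ampicillin 4.37 mL; tetracycline 11.33 mL; gentamicin 3.00 mL; Tricine 41.36 g; sodium bicarbonate 7.29 g

Working volume: 3.39 L.
L-glutamine: 2.4 g/L × 3.39 L = 8.14 g
sodium lactate: dilute stock: 1.26% ÷ 50% × 3390 mL = 85.43 mL
ampicillin: C1V1 = C2V2 → 129 µg/mL × 3390 mL ÷ 100000 µg/mL = 4.37 mL
tetracycline: V = C2·V2/C1 = 8.96 µg/mL × 3390 mL ÷ 2680 µg/mL = 11.33 mL
gentamicin: dilute stock: 44.2 µg/mL × 3390 mL ÷ 50000 µg/mL = 3.00 mL
Tricine: 12.2 g/L × 3.39 L = 41.36 g
sodium bicarbonate: 2.15 g/L × 3.39 L = 7.29 g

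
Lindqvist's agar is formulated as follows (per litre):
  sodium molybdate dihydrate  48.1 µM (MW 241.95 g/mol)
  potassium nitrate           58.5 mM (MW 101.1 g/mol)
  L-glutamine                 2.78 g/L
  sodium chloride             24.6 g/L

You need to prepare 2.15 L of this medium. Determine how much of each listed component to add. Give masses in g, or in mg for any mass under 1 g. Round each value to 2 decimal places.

sodium molybdate dihydrate 25.02 mg; potassium nitrate 12.72 g; L-glutamine 5.98 g; sodium chloride 52.89 g

Working volume: 2.15 L.
sodium molybdate dihydrate: 48.1 µmol/L × 241.95 g/mol × 2.15 L ÷ 1000 = 25.02 mg
potassium nitrate: 58.5 mmol/L × 101.1 g/mol × 2.15 L ÷ 1000 = 12.72 g
L-glutamine: 2.78 g/L × 2.15 L = 5.98 g
sodium chloride: 24.6 g/L × 2.15 L = 52.89 g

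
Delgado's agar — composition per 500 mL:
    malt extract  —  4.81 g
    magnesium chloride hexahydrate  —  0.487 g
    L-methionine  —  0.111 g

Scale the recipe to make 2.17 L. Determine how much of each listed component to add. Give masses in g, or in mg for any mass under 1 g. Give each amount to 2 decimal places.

Ratio of target to recipe volume: 2170 / 500 = 4.34.
malt extract: 4.81 g × (2170 mL / 500 mL) = 20.88 g
magnesium chloride hexahydrate: 0.487 g × (2170 mL / 500 mL) = 2.11 g
L-methionine: 0.111 g × (2170 mL / 500 mL) = 0.48174 g = 481.74 mg

malt extract 20.88 g; magnesium chloride hexahydrate 2.11 g; L-methionine 481.74 mg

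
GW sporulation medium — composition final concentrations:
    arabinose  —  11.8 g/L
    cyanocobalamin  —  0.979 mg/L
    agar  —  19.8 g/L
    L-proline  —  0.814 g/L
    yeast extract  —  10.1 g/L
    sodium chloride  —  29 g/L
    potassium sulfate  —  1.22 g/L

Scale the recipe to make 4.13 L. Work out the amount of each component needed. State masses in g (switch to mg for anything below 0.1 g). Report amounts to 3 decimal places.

arabinose 48.734 g; cyanocobalamin 4.043 mg; agar 81.774 g; L-proline 3.362 g; yeast extract 41.713 g; sodium chloride 119.770 g; potassium sulfate 5.039 g

Scale factor relative to 1 L: 4.13.
arabinose: 11.8 g/L × 4.13 L = 48.734 g
cyanocobalamin: 0.979 mg/L × 4.13 L = 4.043 mg
agar: 19.8 g/L × 4.13 L = 81.774 g
L-proline: 0.814 g/L × 4.13 L = 3.362 g
yeast extract: 10.1 g/L × 4.13 L = 41.713 g
sodium chloride: 29 g/L × 4.13 L = 119.770 g
potassium sulfate: 1.22 g/L × 4.13 L = 5.039 g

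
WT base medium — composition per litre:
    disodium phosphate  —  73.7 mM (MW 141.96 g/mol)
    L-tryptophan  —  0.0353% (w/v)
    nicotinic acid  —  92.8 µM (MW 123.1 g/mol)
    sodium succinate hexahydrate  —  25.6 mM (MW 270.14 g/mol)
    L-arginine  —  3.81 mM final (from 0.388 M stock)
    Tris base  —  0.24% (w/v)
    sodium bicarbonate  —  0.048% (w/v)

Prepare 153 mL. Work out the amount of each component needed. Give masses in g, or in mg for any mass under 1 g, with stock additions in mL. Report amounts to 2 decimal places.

disodium phosphate 1.60 g; L-tryptophan 54.01 mg; nicotinic acid 1.75 mg; sodium succinate hexahydrate 1.06 g; L-arginine 1.50 mL; Tris base 367.20 mg; sodium bicarbonate 73.44 mg

Working volume: 153 mL = 0.153 L.
disodium phosphate: 73.7 mmol/L × 141.96 g/mol × 0.153 L ÷ 1000 = 1.60 g
L-tryptophan: 0.0353 g per 100 mL × 153 mL ÷ 100 = 0.054009 g = 54.01 mg
nicotinic acid: 92.8 µmol/L × 123.1 g/mol × 0.153 L ÷ 1000 = 1.75 mg
sodium succinate hexahydrate: 25.6 mmol/L × 270.14 g/mol × 0.153 L ÷ 1000 = 1.06 g
L-arginine: C1V1 = C2V2 → 3.81 mM × 153 mL ÷ 388 mM = 1.50 mL
Tris base: 0.24 g per 100 mL × 153 mL ÷ 100 = 0.3672 g = 367.20 mg
sodium bicarbonate: 0.048 g per 100 mL × 153 mL ÷ 100 = 0.07344 g = 73.44 mg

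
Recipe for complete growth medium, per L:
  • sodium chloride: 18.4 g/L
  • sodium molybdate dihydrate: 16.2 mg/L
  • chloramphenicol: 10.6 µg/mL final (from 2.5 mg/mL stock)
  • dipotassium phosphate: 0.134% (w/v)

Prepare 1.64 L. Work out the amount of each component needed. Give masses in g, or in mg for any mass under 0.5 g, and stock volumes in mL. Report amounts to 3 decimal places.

sodium chloride 30.176 g; sodium molybdate dihydrate 26.568 mg; chloramphenicol 6.954 mL; dipotassium phosphate 2.198 g

Working volume: 1.64 L.
sodium chloride: 18.4 g/L × 1.64 L = 30.176 g
sodium molybdate dihydrate: 16.2 mg/L × 1.64 L = 26.568 mg
chloramphenicol: V = C2·V2/C1 = 10.6 µg/mL × 1640 mL ÷ 2500 µg/mL = 6.954 mL
dipotassium phosphate: 0.134% w/v = 1.34 g/L → 1.34 × 1.64 L = 2.198 g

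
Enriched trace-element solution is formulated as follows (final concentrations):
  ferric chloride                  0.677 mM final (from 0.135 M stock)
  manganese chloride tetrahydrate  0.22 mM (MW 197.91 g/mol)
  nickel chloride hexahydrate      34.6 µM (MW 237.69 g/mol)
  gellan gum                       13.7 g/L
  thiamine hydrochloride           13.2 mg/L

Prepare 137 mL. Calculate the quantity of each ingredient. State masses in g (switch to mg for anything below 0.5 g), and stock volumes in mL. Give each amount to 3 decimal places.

ferric chloride 0.687 mL; manganese chloride tetrahydrate 5.965 mg; nickel chloride hexahydrate 1.127 mg; gellan gum 1.877 g; thiamine hydrochloride 1.808 mg

Working volume: 137 mL = 0.137 L.
ferric chloride: C1V1 = C2V2 → 0.677 mM × 137 mL ÷ 135 mM = 0.687 mL
manganese chloride tetrahydrate: 0.22 mmol/L × 197.91 mg/mmol × 0.137 L = 5.965 mg
nickel chloride hexahydrate: 34.6 µmol/L × 237.69 g/mol × 0.137 L ÷ 1000 = 1.127 mg
gellan gum: 13.7 g/L × 0.137 L = 1.877 g
thiamine hydrochloride: 13.2 mg/L × 0.137 L = 1.808 mg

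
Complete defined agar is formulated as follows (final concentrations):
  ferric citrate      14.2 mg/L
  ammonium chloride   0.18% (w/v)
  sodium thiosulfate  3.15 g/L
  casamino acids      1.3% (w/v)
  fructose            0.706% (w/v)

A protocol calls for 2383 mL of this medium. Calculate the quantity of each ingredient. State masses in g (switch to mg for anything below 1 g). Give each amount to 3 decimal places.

Working volume: 2383 mL = 2.383 L.
ferric citrate: 14.2 mg/L × 2.383 L = 33.839 mg
ammonium chloride: 0.18 g per 100 mL × 2383 mL ÷ 100 = 4.289 g
sodium thiosulfate: 3.15 g/L × 2.383 L = 7.506 g
casamino acids: 1.3 g per 100 mL × 2383 mL ÷ 100 = 30.979 g
fructose: 0.706% w/v = 7.06 g/L → 7.06 × 2.383 L = 16.824 g

ferric citrate 33.839 mg; ammonium chloride 4.289 g; sodium thiosulfate 7.506 g; casamino acids 30.979 g; fructose 16.824 g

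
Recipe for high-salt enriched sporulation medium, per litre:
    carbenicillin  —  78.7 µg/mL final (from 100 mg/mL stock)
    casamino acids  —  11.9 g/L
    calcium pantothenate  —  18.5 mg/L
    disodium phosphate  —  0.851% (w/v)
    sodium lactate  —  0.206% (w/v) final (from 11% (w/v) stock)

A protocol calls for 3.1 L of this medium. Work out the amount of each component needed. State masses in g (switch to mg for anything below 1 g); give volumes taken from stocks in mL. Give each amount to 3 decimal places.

carbenicillin 2.440 mL; casamino acids 36.890 g; calcium pantothenate 57.350 mg; disodium phosphate 26.381 g; sodium lactate 58.055 mL

Working volume: 3.1 L.
carbenicillin: V = C2·V2/C1 = 78.7 µg/mL × 3100 mL ÷ 100000 µg/mL = 2.440 mL
casamino acids: 11.9 g/L × 3.1 L = 36.890 g
calcium pantothenate: 18.5 mg/L × 3.1 L = 57.350 mg
disodium phosphate: 0.851 g per 100 mL × 3100 mL ÷ 100 = 26.381 g
sodium lactate: dilute stock: 0.206% ÷ 11% × 3100 mL = 58.055 mL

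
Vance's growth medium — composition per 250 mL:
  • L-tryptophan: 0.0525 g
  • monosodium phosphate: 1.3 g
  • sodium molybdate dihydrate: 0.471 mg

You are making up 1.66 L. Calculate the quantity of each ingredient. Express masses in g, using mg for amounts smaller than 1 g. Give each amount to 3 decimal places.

L-tryptophan 348.600 mg; monosodium phosphate 8.632 g; sodium molybdate dihydrate 3.127 mg

Ratio of target to recipe volume: 1660 / 250 = 6.64.
L-tryptophan: 0.0525 g × (1660 mL / 250 mL) = 0.3486 g = 348.600 mg
monosodium phosphate: 1.3 g × (1660 mL / 250 mL) = 8.632 g
sodium molybdate dihydrate: 0.471 mg × (1660 mL / 250 mL) = 3.127 mg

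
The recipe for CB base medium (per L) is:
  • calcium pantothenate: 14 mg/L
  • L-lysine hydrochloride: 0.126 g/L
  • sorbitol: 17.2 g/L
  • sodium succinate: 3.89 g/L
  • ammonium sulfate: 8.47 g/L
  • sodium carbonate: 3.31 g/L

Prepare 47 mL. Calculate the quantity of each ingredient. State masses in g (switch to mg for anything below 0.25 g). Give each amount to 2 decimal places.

calcium pantothenate 0.66 mg; L-lysine hydrochloride 5.92 mg; sorbitol 0.81 g; sodium succinate 182.83 mg; ammonium sulfate 0.40 g; sodium carbonate 155.57 mg

Scale factor relative to 1 L: 0.047.
calcium pantothenate: 14 mg/L × 0.047 L = 0.66 mg
L-lysine hydrochloride: 0.126 g/L × 0.047 L = 0.005922 g = 5.92 mg
sorbitol: 17.2 g/L × 0.047 L = 0.81 g
sodium succinate: 3.89 g/L × 0.047 L = 0.18283 g = 182.83 mg
ammonium sulfate: 8.47 g/L × 0.047 L = 0.40 g
sodium carbonate: 3.31 g/L × 0.047 L = 0.15557 g = 155.57 mg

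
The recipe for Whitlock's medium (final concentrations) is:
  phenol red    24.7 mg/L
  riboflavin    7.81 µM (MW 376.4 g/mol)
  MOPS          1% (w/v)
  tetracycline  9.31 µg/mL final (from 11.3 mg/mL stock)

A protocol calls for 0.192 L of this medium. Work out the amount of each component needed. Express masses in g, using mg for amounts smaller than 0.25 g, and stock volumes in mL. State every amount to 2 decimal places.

phenol red 4.74 mg; riboflavin 0.56 mg; MOPS 1.92 g; tetracycline 0.16 mL

Working volume: 0.192 L.
phenol red: 24.7 mg/L × 0.192 L = 4.74 mg
riboflavin: 7.81 µmol/L × 376.4 g/mol × 0.192 L ÷ 1000 = 0.56 mg
MOPS: 1% w/v = 10 g/L → 10 × 0.192 L = 1.92 g
tetracycline: V = C2·V2/C1 = 9.31 µg/mL × 192 mL ÷ 11300 µg/mL = 0.16 mL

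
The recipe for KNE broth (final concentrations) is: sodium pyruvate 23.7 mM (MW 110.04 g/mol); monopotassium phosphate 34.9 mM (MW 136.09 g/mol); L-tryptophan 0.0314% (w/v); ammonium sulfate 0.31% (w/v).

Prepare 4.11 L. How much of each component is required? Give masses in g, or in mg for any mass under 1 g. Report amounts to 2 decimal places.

Scale factor relative to 1 L: 4.11.
sodium pyruvate: 23.7 mmol/L × 110.04 g/mol × 4.11 L ÷ 1000 = 10.72 g
monopotassium phosphate: 34.9 mmol/L × 136.09 g/mol × 4.11 L ÷ 1000 = 19.52 g
L-tryptophan: 0.0314 g per 100 mL × 4110 mL ÷ 100 = 1.29 g
ammonium sulfate: 0.31 g per 100 mL × 4110 mL ÷ 100 = 12.74 g

sodium pyruvate 10.72 g; monopotassium phosphate 19.52 g; L-tryptophan 1.29 g; ammonium sulfate 12.74 g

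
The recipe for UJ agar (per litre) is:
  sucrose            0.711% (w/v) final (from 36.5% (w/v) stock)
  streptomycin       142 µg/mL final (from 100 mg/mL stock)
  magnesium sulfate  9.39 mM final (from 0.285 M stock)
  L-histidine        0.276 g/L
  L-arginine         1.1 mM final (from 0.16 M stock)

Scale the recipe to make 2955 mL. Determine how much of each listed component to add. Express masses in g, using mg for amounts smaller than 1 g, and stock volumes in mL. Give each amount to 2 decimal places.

Target volume = 2955 mL = 2.955 L.
sucrose: C1V1 = C2V2 → 0.711% ÷ 36.5% × 2955 mL = 57.56 mL
streptomycin: V = C2·V2/C1 = 142 µg/mL × 2955 mL ÷ 100000 µg/mL = 4.20 mL
magnesium sulfate: dilute stock: 9.39 mM × 2955 mL ÷ 285 mM = 97.36 mL
L-histidine: 0.276 g/L × 2.955 L = 0.81558 g = 815.58 mg
L-arginine: V = C2·V2/C1 = 1.1 mM × 2955 mL ÷ 160 mM = 20.32 mL

sucrose 57.56 mL; streptomycin 4.20 mL; magnesium sulfate 97.36 mL; L-histidine 815.58 mg; L-arginine 20.32 mL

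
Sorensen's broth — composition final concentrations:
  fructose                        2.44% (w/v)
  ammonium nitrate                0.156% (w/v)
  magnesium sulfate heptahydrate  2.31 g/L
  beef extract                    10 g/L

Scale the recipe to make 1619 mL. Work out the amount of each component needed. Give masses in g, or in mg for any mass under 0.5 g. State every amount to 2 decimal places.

fructose 39.50 g; ammonium nitrate 2.53 g; magnesium sulfate heptahydrate 3.74 g; beef extract 16.19 g

Scale factor relative to 1 L: 1.619.
fructose: 2.44% w/v = 24.4 g/L → 24.4 × 1.619 L = 39.50 g
ammonium nitrate: 0.156% w/v = 1.56 g/L → 1.56 × 1.619 L = 2.53 g
magnesium sulfate heptahydrate: 2.31 g/L × 1.619 L = 3.74 g
beef extract: 10 g/L × 1.619 L = 16.19 g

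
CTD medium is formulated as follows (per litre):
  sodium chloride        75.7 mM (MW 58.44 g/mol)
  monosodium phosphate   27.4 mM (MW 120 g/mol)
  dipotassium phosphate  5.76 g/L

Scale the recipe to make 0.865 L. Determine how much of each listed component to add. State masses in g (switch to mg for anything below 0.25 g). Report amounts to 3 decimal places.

sodium chloride 3.827 g; monosodium phosphate 2.844 g; dipotassium phosphate 4.982 g

Scale factor relative to 1 L: 0.865.
sodium chloride: 75.7 mmol/L × 58.44 g/mol × 0.865 L ÷ 1000 = 3.827 g
monosodium phosphate: 27.4 mmol/L × 120 g/mol × 0.865 L ÷ 1000 = 2.844 g
dipotassium phosphate: 5.76 g/L × 0.865 L = 4.982 g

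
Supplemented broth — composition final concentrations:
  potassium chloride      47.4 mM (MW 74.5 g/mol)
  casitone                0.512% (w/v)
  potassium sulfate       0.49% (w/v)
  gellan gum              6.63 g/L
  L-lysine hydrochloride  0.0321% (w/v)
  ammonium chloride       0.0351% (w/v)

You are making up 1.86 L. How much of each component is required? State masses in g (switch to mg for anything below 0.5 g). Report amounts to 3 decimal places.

potassium chloride 6.568 g; casitone 9.523 g; potassium sulfate 9.114 g; gellan gum 12.332 g; L-lysine hydrochloride 0.597 g; ammonium chloride 0.653 g

Working volume: 1.86 L.
potassium chloride: 47.4 mmol/L × 74.5 g/mol × 1.86 L ÷ 1000 = 6.568 g
casitone: 0.512% w/v = 5.12 g/L → 5.12 × 1.86 L = 9.523 g
potassium sulfate: 0.49% w/v = 4.9 g/L → 4.9 × 1.86 L = 9.114 g
gellan gum: 6.63 g/L × 1.86 L = 12.332 g
L-lysine hydrochloride: 0.0321% w/v = 0.321 g/L → 0.321 × 1.86 L = 0.597 g
ammonium chloride: 0.0351 g per 100 mL × 1860 mL ÷ 100 = 0.653 g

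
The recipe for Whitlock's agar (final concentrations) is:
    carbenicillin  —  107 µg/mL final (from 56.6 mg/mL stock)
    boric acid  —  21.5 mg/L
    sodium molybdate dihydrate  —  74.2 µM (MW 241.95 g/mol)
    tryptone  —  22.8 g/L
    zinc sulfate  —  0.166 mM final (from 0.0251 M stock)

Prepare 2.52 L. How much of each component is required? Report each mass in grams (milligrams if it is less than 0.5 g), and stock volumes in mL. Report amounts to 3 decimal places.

Scale factor relative to 1 L: 2.52.
carbenicillin: V = C2·V2/C1 = 107 µg/mL × 2520 mL ÷ 56600 µg/mL = 4.764 mL
boric acid: 21.5 mg/L × 2.52 L = 54.180 mg
sodium molybdate dihydrate: 74.2 µmol/L × 241.95 g/mol × 2.52 L ÷ 1000 = 45.241 mg
tryptone: 22.8 g/L × 2.52 L = 57.456 g
zinc sulfate: V = C2·V2/C1 = 0.166 mM × 2520 mL ÷ 25.1 mM = 16.666 mL

carbenicillin 4.764 mL; boric acid 54.180 mg; sodium molybdate dihydrate 45.241 mg; tryptone 57.456 g; zinc sulfate 16.666 mL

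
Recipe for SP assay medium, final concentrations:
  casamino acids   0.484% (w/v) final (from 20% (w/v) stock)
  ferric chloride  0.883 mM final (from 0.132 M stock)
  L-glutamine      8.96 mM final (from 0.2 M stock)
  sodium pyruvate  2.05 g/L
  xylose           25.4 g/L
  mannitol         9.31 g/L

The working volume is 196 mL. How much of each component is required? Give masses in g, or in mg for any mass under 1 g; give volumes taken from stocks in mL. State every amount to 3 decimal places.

Scale factor relative to 1 L: 0.196.
casamino acids: V = C2·V2/C1 = 0.484% ÷ 20% × 196 mL = 4.743 mL
ferric chloride: C1V1 = C2V2 → 0.883 mM × 196 mL ÷ 132 mM = 1.311 mL
L-glutamine: dilute stock: 8.96 mM × 196 mL ÷ 200 mM = 8.781 mL
sodium pyruvate: 2.05 g/L × 0.196 L = 0.4018 g = 401.800 mg
xylose: 25.4 g/L × 0.196 L = 4.978 g
mannitol: 9.31 g/L × 0.196 L = 1.825 g

casamino acids 4.743 mL; ferric chloride 1.311 mL; L-glutamine 8.781 mL; sodium pyruvate 401.800 mg; xylose 4.978 g; mannitol 1.825 g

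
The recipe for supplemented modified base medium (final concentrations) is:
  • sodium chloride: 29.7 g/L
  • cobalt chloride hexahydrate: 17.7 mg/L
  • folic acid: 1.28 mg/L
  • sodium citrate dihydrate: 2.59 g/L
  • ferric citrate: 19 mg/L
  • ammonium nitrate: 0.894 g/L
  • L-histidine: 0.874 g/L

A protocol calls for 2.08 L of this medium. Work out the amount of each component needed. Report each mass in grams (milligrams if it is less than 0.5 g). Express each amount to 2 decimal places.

sodium chloride 61.78 g; cobalt chloride hexahydrate 36.82 mg; folic acid 2.66 mg; sodium citrate dihydrate 5.39 g; ferric citrate 39.52 mg; ammonium nitrate 1.86 g; L-histidine 1.82 g

Scale factor relative to 1 L: 2.08.
sodium chloride: 29.7 g/L × 2.08 L = 61.78 g
cobalt chloride hexahydrate: 17.7 mg/L × 2.08 L = 36.82 mg
folic acid: 1.28 mg/L × 2.08 L = 2.66 mg
sodium citrate dihydrate: 2.59 g/L × 2.08 L = 5.39 g
ferric citrate: 19 mg/L × 2.08 L = 39.52 mg
ammonium nitrate: 0.894 g/L × 2.08 L = 1.86 g
L-histidine: 0.874 g/L × 2.08 L = 1.82 g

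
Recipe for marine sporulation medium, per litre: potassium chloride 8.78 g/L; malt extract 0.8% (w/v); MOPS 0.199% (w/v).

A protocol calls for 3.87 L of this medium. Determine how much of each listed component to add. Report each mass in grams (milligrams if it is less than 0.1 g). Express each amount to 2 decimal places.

Working volume: 3.87 L.
potassium chloride: 8.78 g/L × 3.87 L = 33.98 g
malt extract: 0.8% w/v = 8 g/L → 8 × 3.87 L = 30.96 g
MOPS: 0.199 g per 100 mL × 3870 mL ÷ 100 = 7.70 g

potassium chloride 33.98 g; malt extract 30.96 g; MOPS 7.70 g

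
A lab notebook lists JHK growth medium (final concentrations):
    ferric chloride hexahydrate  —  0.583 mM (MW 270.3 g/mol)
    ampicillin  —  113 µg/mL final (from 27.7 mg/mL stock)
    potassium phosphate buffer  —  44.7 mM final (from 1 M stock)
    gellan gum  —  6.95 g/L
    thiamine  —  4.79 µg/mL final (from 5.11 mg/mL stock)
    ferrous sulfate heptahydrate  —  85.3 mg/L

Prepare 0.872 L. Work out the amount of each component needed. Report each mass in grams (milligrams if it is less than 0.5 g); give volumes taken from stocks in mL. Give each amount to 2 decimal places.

Working volume: 0.872 L.
ferric chloride hexahydrate: 0.583 mmol/L × 270.3 mg/mmol × 0.872 L = 137.41 mg
ampicillin: V = C2·V2/C1 = 113 µg/mL × 872 mL ÷ 27700 µg/mL = 3.56 mL
potassium phosphate buffer: V = C2·V2/C1 = 44.7 mM × 872 mL ÷ 1000 mM = 38.98 mL
gellan gum: 6.95 g/L × 0.872 L = 6.06 g
thiamine: dilute stock: 4.79 µg/mL × 872 mL ÷ 5110 µg/mL = 0.82 mL
ferrous sulfate heptahydrate: 85.3 mg/L × 0.872 L = 74.38 mg

ferric chloride hexahydrate 137.41 mg; ampicillin 3.56 mL; potassium phosphate buffer 38.98 mL; gellan gum 6.06 g; thiamine 0.82 mL; ferrous sulfate heptahydrate 74.38 mg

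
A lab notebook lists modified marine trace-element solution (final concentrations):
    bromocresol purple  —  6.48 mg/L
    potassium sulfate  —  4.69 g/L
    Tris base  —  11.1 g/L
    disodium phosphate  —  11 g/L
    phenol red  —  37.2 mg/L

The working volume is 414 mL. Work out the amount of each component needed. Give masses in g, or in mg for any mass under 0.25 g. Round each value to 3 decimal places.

Working volume: 414 mL = 0.414 L.
bromocresol purple: 6.48 mg/L × 0.414 L = 2.683 mg
potassium sulfate: 4.69 g/L × 0.414 L = 1.942 g
Tris base: 11.1 g/L × 0.414 L = 4.595 g
disodium phosphate: 11 g/L × 0.414 L = 4.554 g
phenol red: 37.2 mg/L × 0.414 L = 15.401 mg

bromocresol purple 2.683 mg; potassium sulfate 1.942 g; Tris base 4.595 g; disodium phosphate 4.554 g; phenol red 15.401 mg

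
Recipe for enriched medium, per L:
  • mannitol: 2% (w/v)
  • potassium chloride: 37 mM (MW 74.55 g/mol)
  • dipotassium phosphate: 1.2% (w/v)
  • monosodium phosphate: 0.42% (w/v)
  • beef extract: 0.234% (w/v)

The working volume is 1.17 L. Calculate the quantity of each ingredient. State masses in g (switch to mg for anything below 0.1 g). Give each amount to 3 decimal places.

Working volume: 1.17 L.
mannitol: 2% w/v = 20 g/L → 20 × 1.17 L = 23.400 g
potassium chloride: 37 mmol/L × 74.55 g/mol × 1.17 L ÷ 1000 = 3.227 g
dipotassium phosphate: 1.2% w/v = 12 g/L → 12 × 1.17 L = 14.040 g
monosodium phosphate: 0.42 g per 100 mL × 1170 mL ÷ 100 = 4.914 g
beef extract: 0.234% w/v = 2.34 g/L → 2.34 × 1.17 L = 2.738 g

mannitol 23.400 g; potassium chloride 3.227 g; dipotassium phosphate 14.040 g; monosodium phosphate 4.914 g; beef extract 2.738 g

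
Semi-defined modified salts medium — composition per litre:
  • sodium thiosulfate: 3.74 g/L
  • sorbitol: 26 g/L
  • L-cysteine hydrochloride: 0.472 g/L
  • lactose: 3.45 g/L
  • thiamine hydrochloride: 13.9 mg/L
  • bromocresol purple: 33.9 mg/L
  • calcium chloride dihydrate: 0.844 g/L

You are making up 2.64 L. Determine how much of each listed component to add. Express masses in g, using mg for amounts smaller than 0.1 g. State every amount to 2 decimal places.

sodium thiosulfate 9.87 g; sorbitol 68.64 g; L-cysteine hydrochloride 1.25 g; lactose 9.11 g; thiamine hydrochloride 36.70 mg; bromocresol purple 89.50 mg; calcium chloride dihydrate 2.23 g

Scale factor relative to 1 L: 2.64.
sodium thiosulfate: 3.74 g/L × 2.64 L = 9.87 g
sorbitol: 26 g/L × 2.64 L = 68.64 g
L-cysteine hydrochloride: 0.472 g/L × 2.64 L = 1.25 g
lactose: 3.45 g/L × 2.64 L = 9.11 g
thiamine hydrochloride: 13.9 mg/L × 2.64 L = 36.70 mg
bromocresol purple: 33.9 mg/L × 2.64 L = 89.50 mg
calcium chloride dihydrate: 0.844 g/L × 2.64 L = 2.23 g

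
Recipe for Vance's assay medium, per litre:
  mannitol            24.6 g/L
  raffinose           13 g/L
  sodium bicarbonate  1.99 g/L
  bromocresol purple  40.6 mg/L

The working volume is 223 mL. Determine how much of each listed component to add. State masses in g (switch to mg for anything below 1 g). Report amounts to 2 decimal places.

Target volume = 223 mL = 0.223 L.
mannitol: 24.6 g/L × 0.223 L = 5.49 g
raffinose: 13 g/L × 0.223 L = 2.90 g
sodium bicarbonate: 1.99 g/L × 0.223 L = 0.44377 g = 443.77 mg
bromocresol purple: 40.6 mg/L × 0.223 L = 9.05 mg

mannitol 5.49 g; raffinose 2.90 g; sodium bicarbonate 443.77 mg; bromocresol purple 9.05 mg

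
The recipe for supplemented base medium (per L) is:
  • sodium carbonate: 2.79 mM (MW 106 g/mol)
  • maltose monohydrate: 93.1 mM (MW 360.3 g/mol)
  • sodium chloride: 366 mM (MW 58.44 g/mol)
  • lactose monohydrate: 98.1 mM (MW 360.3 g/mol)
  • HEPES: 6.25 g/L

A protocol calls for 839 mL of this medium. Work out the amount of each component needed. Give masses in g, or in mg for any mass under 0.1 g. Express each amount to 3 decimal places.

Working volume: 839 mL = 0.839 L.
sodium carbonate: 2.79 mmol/L × 106 g/mol × 0.839 L ÷ 1000 = 0.248 g
maltose monohydrate: 93.1 mmol/L × 360.3 g/mol × 0.839 L ÷ 1000 = 28.143 g
sodium chloride: 366 mmol/L × 58.44 g/mol × 0.839 L ÷ 1000 = 17.945 g
lactose monohydrate: 98.1 mmol/L × 360.3 g/mol × 0.839 L ÷ 1000 = 29.655 g
HEPES: 6.25 g/L × 0.839 L = 5.244 g

sodium carbonate 0.248 g; maltose monohydrate 28.143 g; sodium chloride 17.945 g; lactose monohydrate 29.655 g; HEPES 5.244 g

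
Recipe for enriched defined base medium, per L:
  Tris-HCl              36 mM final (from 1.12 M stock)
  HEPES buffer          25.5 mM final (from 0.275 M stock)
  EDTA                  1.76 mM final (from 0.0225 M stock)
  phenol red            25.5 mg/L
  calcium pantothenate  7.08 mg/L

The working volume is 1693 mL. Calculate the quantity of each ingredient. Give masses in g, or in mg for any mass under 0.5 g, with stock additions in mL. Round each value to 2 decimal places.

Tris-HCl 54.42 mL; HEPES buffer 156.99 mL; EDTA 132.43 mL; phenol red 43.17 mg; calcium pantothenate 11.99 mg

Scale factor relative to 1 L: 1.693.
Tris-HCl: V = C2·V2/C1 = 36 mM × 1693 mL ÷ 1120 mM = 54.42 mL
HEPES buffer: C1V1 = C2V2 → 25.5 mM × 1693 mL ÷ 275 mM = 156.99 mL
EDTA: V = C2·V2/C1 = 1.76 mM × 1693 mL ÷ 22.5 mM = 132.43 mL
phenol red: 25.5 mg/L × 1.693 L = 43.17 mg
calcium pantothenate: 7.08 mg/L × 1.693 L = 11.99 mg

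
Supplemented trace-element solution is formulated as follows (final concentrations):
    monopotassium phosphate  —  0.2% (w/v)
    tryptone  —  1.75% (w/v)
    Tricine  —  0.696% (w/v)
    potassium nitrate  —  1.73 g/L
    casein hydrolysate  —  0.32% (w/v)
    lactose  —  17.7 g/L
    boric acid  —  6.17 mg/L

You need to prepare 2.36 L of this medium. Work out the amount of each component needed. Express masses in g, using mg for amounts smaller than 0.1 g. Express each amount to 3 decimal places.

monopotassium phosphate 4.720 g; tryptone 41.300 g; Tricine 16.426 g; potassium nitrate 4.083 g; casein hydrolysate 7.552 g; lactose 41.772 g; boric acid 14.561 mg

Scale factor relative to 1 L: 2.36.
monopotassium phosphate: 0.2% w/v = 2 g/L → 2 × 2.36 L = 4.720 g
tryptone: 1.75 g per 100 mL × 2360 mL ÷ 100 = 41.300 g
Tricine: 0.696% w/v = 6.96 g/L → 6.96 × 2.36 L = 16.426 g
potassium nitrate: 1.73 g/L × 2.36 L = 4.083 g
casein hydrolysate: 0.32 g per 100 mL × 2360 mL ÷ 100 = 7.552 g
lactose: 17.7 g/L × 2.36 L = 41.772 g
boric acid: 6.17 mg/L × 2.36 L = 14.561 mg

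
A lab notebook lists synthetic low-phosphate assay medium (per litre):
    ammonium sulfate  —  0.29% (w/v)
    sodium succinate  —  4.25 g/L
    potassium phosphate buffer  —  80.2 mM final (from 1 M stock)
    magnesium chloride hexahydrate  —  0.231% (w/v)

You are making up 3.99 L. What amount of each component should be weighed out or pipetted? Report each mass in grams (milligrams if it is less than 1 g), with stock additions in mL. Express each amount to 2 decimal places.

ammonium sulfate 11.57 g; sodium succinate 16.96 g; potassium phosphate buffer 320.00 mL; magnesium chloride hexahydrate 9.22 g

Working volume: 3.99 L.
ammonium sulfate: 0.29 g per 100 mL × 3990 mL ÷ 100 = 11.57 g
sodium succinate: 4.25 g/L × 3.99 L = 16.96 g
potassium phosphate buffer: V = C2·V2/C1 = 80.2 mM × 3990 mL ÷ 1000 mM = 320.00 mL
magnesium chloride hexahydrate: 0.231 g per 100 mL × 3990 mL ÷ 100 = 9.22 g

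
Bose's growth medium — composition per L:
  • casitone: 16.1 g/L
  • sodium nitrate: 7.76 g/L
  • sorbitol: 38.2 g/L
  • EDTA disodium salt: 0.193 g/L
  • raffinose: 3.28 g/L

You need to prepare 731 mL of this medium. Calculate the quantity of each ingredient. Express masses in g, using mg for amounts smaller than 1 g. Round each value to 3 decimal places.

Scale factor relative to 1 L: 0.731.
casitone: 16.1 g/L × 0.731 L = 11.769 g
sodium nitrate: 7.76 g/L × 0.731 L = 5.673 g
sorbitol: 38.2 g/L × 0.731 L = 27.924 g
EDTA disodium salt: 0.193 g/L × 0.731 L = 0.141083 g = 141.083 mg
raffinose: 3.28 g/L × 0.731 L = 2.398 g

casitone 11.769 g; sodium nitrate 5.673 g; sorbitol 27.924 g; EDTA disodium salt 141.083 mg; raffinose 2.398 g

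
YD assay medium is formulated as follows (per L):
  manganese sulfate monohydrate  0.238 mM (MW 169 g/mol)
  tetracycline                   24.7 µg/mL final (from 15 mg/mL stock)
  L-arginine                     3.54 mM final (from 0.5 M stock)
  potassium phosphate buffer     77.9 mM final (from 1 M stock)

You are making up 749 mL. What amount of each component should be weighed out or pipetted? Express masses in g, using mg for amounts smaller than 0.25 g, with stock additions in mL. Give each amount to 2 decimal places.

Scale factor relative to 1 L: 0.749.
manganese sulfate monohydrate: 0.238 mmol/L × 169 mg/mmol × 0.749 L = 30.13 mg
tetracycline: dilute stock: 24.7 µg/mL × 749 mL ÷ 15000 µg/mL = 1.23 mL
L-arginine: V = C2·V2/C1 = 3.54 mM × 749 mL ÷ 500 mM = 5.30 mL
potassium phosphate buffer: V = C2·V2/C1 = 77.9 mM × 749 mL ÷ 1000 mM = 58.35 mL

manganese sulfate monohydrate 30.13 mg; tetracycline 1.23 mL; L-arginine 5.30 mL; potassium phosphate buffer 58.35 mL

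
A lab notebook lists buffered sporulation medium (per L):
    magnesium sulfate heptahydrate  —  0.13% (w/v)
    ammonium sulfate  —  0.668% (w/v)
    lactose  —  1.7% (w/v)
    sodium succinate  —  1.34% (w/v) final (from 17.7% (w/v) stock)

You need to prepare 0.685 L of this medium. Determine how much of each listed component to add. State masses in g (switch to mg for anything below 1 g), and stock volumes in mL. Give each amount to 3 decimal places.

magnesium sulfate heptahydrate 890.500 mg; ammonium sulfate 4.576 g; lactose 11.645 g; sodium succinate 51.859 mL

Scale factor relative to 1 L: 0.685.
magnesium sulfate heptahydrate: 0.13 g per 100 mL × 685 mL ÷ 100 = 0.8905 g = 890.500 mg
ammonium sulfate: 0.668% w/v = 6.68 g/L → 6.68 × 0.685 L = 4.576 g
lactose: 1.7% w/v = 17 g/L → 17 × 0.685 L = 11.645 g
sodium succinate: C1V1 = C2V2 → 1.34% ÷ 17.7% × 685 mL = 51.859 mL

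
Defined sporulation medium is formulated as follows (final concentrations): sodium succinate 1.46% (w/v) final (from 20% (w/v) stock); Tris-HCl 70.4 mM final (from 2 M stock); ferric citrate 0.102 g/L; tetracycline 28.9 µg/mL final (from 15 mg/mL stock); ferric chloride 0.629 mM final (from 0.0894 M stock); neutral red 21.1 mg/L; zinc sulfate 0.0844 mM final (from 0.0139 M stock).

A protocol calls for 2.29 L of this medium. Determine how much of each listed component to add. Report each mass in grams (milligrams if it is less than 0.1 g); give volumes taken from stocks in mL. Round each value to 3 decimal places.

Working volume: 2.29 L.
sodium succinate: dilute stock: 1.46% ÷ 20% × 2290 mL = 167.170 mL
Tris-HCl: dilute stock: 70.4 mM × 2290 mL ÷ 2000 mM = 80.608 mL
ferric citrate: 0.102 g/L × 2.29 L = 0.234 g
tetracycline: V = C2·V2/C1 = 28.9 µg/mL × 2290 mL ÷ 15000 µg/mL = 4.412 mL
ferric chloride: dilute stock: 0.629 mM × 2290 mL ÷ 89.4 mM = 16.112 mL
neutral red: 21.1 mg/L × 2.29 L = 48.319 mg
zinc sulfate: V = C2·V2/C1 = 0.0844 mM × 2290 mL ÷ 13.9 mM = 13.905 mL

sodium succinate 167.170 mL; Tris-HCl 80.608 mL; ferric citrate 0.234 g; tetracycline 4.412 mL; ferric chloride 16.112 mL; neutral red 48.319 mg; zinc sulfate 13.905 mL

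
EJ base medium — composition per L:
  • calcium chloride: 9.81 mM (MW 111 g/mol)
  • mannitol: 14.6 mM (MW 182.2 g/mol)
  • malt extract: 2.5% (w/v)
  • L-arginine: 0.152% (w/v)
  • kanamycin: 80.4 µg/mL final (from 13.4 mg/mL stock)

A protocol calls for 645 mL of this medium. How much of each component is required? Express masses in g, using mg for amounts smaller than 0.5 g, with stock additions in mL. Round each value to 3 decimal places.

calcium chloride 0.702 g; mannitol 1.716 g; malt extract 16.125 g; L-arginine 0.980 g; kanamycin 3.870 mL

Target volume = 645 mL = 0.645 L.
calcium chloride: 9.81 mmol/L × 111 g/mol × 0.645 L ÷ 1000 = 0.702 g
mannitol: 14.6 mmol/L × 182.2 g/mol × 0.645 L ÷ 1000 = 1.716 g
malt extract: 2.5% w/v = 25 g/L → 25 × 0.645 L = 16.125 g
L-arginine: 0.152% w/v = 1.52 g/L → 1.52 × 0.645 L = 0.980 g
kanamycin: V = C2·V2/C1 = 80.4 µg/mL × 645 mL ÷ 13400 µg/mL = 3.870 mL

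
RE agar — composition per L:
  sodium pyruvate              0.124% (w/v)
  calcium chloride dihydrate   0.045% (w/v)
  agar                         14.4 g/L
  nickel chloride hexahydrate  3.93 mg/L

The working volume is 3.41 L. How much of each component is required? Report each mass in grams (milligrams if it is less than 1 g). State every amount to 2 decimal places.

sodium pyruvate 4.23 g; calcium chloride dihydrate 1.53 g; agar 49.10 g; nickel chloride hexahydrate 13.40 mg

Scale factor relative to 1 L: 3.41.
sodium pyruvate: 0.124 g per 100 mL × 3410 mL ÷ 100 = 4.23 g
calcium chloride dihydrate: 0.045 g per 100 mL × 3410 mL ÷ 100 = 1.53 g
agar: 14.4 g/L × 3.41 L = 49.10 g
nickel chloride hexahydrate: 3.93 mg/L × 3.41 L = 13.40 mg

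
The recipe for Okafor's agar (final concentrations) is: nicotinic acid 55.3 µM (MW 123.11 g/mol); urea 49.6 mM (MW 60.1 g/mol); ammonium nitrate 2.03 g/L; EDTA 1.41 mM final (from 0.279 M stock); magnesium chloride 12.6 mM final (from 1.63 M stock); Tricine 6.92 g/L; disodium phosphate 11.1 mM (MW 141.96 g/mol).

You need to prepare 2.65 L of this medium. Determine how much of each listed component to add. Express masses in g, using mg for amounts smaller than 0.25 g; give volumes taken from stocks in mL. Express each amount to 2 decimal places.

Working volume: 2.65 L.
nicotinic acid: 55.3 µmol/L × 123.11 g/mol × 2.65 L ÷ 1000 = 18.04 mg
urea: 49.6 mmol/L × 60.1 g/mol × 2.65 L ÷ 1000 = 7.90 g
ammonium nitrate: 2.03 g/L × 2.65 L = 5.38 g
EDTA: dilute stock: 1.41 mM × 2650 mL ÷ 279 mM = 13.39 mL
magnesium chloride: dilute stock: 12.6 mM × 2650 mL ÷ 1630 mM = 20.48 mL
Tricine: 6.92 g/L × 2.65 L = 18.34 g
disodium phosphate: 11.1 mmol/L × 141.96 g/mol × 2.65 L ÷ 1000 = 4.18 g

nicotinic acid 18.04 mg; urea 7.90 g; ammonium nitrate 5.38 g; EDTA 13.39 mL; magnesium chloride 20.48 mL; Tricine 18.34 g; disodium phosphate 4.18 g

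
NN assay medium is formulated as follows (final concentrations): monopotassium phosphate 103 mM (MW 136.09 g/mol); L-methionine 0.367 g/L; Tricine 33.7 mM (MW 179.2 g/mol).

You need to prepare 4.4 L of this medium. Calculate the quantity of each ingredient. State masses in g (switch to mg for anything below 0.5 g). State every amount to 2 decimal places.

Working volume: 4.4 L.
monopotassium phosphate: 103 mmol/L × 136.09 g/mol × 4.4 L ÷ 1000 = 61.68 g
L-methionine: 0.367 g/L × 4.4 L = 1.61 g
Tricine: 33.7 mmol/L × 179.2 g/mol × 4.4 L ÷ 1000 = 26.57 g

monopotassium phosphate 61.68 g; L-methionine 1.61 g; Tricine 26.57 g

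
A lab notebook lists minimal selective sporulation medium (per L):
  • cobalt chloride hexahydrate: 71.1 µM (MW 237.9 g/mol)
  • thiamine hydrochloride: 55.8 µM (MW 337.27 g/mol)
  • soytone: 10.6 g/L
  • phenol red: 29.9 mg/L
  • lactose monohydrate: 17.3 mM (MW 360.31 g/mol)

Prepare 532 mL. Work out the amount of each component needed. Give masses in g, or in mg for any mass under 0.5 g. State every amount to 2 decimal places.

Target volume = 532 mL = 0.532 L.
cobalt chloride hexahydrate: 71.1 µmol/L × 237.9 g/mol × 0.532 L ÷ 1000 = 9.00 mg
thiamine hydrochloride: 55.8 µmol/L × 337.27 g/mol × 0.532 L ÷ 1000 = 10.01 mg
soytone: 10.6 g/L × 0.532 L = 5.64 g
phenol red: 29.9 mg/L × 0.532 L = 15.91 mg
lactose monohydrate: 17.3 mmol/L × 360.31 g/mol × 0.532 L ÷ 1000 = 3.32 g

cobalt chloride hexahydrate 9.00 mg; thiamine hydrochloride 10.01 mg; soytone 5.64 g; phenol red 15.91 mg; lactose monohydrate 3.32 g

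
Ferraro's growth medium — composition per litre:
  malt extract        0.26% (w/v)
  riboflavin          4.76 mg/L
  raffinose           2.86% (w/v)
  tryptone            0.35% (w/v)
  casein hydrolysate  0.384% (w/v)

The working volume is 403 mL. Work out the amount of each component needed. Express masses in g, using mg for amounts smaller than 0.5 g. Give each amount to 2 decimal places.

Working volume: 403 mL = 0.403 L.
malt extract: 0.26 g per 100 mL × 403 mL ÷ 100 = 1.05 g
riboflavin: 4.76 mg/L × 0.403 L = 1.92 mg
raffinose: 2.86% w/v = 28.6 g/L → 28.6 × 0.403 L = 11.53 g
tryptone: 0.35 g per 100 mL × 403 mL ÷ 100 = 1.41 g
casein hydrolysate: 0.384% w/v = 3.84 g/L → 3.84 × 0.403 L = 1.55 g

malt extract 1.05 g; riboflavin 1.92 mg; raffinose 11.53 g; tryptone 1.41 g; casein hydrolysate 1.55 g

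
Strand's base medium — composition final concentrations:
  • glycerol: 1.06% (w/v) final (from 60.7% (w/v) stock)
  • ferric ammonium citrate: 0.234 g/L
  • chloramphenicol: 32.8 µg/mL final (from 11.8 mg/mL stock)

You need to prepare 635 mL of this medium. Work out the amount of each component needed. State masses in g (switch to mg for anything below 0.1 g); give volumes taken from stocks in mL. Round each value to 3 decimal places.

Scale factor relative to 1 L: 0.635.
glycerol: V = C2·V2/C1 = 1.06% ÷ 60.7% × 635 mL = 11.089 mL
ferric ammonium citrate: 0.234 g/L × 0.635 L = 0.149 g
chloramphenicol: C1V1 = C2V2 → 32.8 µg/mL × 635 mL ÷ 11800 µg/mL = 1.765 mL

glycerol 11.089 mL; ferric ammonium citrate 0.149 g; chloramphenicol 1.765 mL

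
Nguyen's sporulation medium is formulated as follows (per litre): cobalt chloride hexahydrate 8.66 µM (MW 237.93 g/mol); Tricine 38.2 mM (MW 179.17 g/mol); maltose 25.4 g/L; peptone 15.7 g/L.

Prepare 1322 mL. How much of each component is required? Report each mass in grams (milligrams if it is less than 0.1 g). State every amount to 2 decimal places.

cobalt chloride hexahydrate 2.72 mg; Tricine 9.05 g; maltose 33.58 g; peptone 20.76 g

Working volume: 1322 mL = 1.322 L.
cobalt chloride hexahydrate: 8.66 µmol/L × 237.93 g/mol × 1.322 L ÷ 1000 = 2.72 mg
Tricine: 38.2 mmol/L × 179.17 g/mol × 1.322 L ÷ 1000 = 9.05 g
maltose: 25.4 g/L × 1.322 L = 33.58 g
peptone: 15.7 g/L × 1.322 L = 20.76 g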